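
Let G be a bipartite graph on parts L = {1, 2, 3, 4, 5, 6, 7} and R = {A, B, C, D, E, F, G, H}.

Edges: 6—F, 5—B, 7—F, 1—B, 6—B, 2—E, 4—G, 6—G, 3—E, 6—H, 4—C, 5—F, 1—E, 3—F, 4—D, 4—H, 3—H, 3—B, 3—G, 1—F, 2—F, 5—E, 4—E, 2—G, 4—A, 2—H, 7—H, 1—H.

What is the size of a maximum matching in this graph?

6

A valid assignment of size 6: 1–F, 2–H, 3–G, 4–A, 5–E, 6–B.
The set {1, 2, 3, 5, 6, 7} has only 5 neighbours ({B, E, F, G, H}), so by Hall's theorem at most 6 of the 7 left vertices can be matched.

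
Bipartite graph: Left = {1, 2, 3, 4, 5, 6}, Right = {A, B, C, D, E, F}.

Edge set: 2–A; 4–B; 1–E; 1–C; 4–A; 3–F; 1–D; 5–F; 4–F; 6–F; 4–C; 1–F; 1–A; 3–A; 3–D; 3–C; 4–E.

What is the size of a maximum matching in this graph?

For example, pair 1–E, 2–A, 3–C, 4–B, 5–F.
The set {5, 6} has only 1 neighbour ({F}), so by Hall's theorem at most 5 of the 6 left vertices can be matched.

5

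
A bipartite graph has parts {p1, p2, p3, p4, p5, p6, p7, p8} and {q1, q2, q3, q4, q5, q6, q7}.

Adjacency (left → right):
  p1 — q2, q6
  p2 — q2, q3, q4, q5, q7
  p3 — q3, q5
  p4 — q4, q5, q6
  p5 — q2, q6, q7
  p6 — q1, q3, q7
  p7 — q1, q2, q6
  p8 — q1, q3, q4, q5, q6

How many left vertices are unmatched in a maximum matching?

For example, pair p1→q2, p2→q4, p3→q3, p4→q5, p5→q7, p6→q1, p7→q6.
The set {p1, p2, p3, p4, p5, p6, p7, p8} has only 7 neighbours ({q1, q2, q3, q4, q5, q6, q7}), so by Hall's theorem at most 7 of the 8 left vertices can be matched.
That matches 7 of the 8, leaving 1 unmatched; no matching can do better.

1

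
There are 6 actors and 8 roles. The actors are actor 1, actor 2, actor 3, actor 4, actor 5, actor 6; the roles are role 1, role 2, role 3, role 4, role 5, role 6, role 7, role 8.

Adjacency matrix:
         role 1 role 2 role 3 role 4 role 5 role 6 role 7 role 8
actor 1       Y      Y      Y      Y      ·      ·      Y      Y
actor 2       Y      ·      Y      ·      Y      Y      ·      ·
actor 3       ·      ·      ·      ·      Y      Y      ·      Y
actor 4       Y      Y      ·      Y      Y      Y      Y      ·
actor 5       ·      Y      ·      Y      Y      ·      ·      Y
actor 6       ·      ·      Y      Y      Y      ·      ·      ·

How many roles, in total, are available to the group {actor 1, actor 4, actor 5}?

8

The union of neighbours of {actor 1, actor 4, actor 5} is {role 1, role 2, role 3, role 4, role 5, role 6, role 7, role 8}, which has 8 elements.
Since |N(S)| = 8 ≥ |S| = 3, Hall's condition holds for this subset.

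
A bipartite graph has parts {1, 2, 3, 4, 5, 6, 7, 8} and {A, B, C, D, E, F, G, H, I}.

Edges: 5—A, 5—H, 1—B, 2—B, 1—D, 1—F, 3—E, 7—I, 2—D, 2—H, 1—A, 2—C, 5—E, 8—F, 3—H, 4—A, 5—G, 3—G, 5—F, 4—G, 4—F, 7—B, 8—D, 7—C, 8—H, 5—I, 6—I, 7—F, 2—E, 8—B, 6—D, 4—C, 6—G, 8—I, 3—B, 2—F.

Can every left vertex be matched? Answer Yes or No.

One maximum matching: 1–D, 2–E, 3–B, 4–C, 5–A, 6–G, 7–F, 8–H.
Every left vertex is matched, so this matching saturates all of them.

Yes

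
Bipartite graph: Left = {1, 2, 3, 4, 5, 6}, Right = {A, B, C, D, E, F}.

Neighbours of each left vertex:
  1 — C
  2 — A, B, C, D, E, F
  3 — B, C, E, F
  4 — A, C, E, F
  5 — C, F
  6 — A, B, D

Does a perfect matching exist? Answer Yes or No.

Yes

A valid assignment of size 6: 1-C, 2-D, 3-E, 4-A, 5-F, 6-B.
All 6 left vertices are covered.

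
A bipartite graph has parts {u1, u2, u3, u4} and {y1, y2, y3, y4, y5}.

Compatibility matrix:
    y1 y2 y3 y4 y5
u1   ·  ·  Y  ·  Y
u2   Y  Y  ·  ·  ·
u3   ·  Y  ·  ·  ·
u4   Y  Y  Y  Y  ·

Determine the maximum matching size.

A valid assignment of size 4: u1-y5, u2-y1, u3-y2, u4-y3.
All 4 left vertices are matched, so no larger matching exists.

4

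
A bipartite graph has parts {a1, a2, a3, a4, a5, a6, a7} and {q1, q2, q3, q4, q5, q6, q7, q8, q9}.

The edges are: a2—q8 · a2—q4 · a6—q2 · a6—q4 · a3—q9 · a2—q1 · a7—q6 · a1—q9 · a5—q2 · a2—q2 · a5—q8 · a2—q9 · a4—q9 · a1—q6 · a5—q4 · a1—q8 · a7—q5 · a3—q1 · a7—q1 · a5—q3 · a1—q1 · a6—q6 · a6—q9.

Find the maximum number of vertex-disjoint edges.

7

A valid assignment of size 7: a1→q8, a2→q4, a3→q1, a4→q9, a5→q3, a6→q2, a7→q6.
All 7 left vertices are matched, so no larger matching exists.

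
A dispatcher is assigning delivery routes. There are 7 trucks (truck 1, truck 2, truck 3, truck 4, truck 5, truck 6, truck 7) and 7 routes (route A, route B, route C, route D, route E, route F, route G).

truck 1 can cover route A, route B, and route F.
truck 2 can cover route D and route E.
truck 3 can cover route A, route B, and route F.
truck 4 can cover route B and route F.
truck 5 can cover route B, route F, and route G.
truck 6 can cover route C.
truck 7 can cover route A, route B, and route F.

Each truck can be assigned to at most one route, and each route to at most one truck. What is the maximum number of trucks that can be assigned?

One maximum matching: truck 1-route A, truck 2-route E, truck 3-route F, truck 4-route B, truck 5-route G, truck 6-route C.
The set {truck 1, truck 3, truck 4, truck 7} has only 3 neighbours ({route A, route B, route F}), so by Hall's theorem at most 6 of the 7 trucks can be matched.

6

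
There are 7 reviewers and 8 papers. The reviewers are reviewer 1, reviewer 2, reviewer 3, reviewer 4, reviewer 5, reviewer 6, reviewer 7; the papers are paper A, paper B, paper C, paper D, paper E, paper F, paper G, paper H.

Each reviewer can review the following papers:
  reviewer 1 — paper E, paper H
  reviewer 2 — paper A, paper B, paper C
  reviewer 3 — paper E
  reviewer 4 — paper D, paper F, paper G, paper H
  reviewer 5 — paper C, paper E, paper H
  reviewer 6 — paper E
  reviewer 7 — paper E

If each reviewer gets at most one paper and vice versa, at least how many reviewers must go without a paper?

For example, pair reviewer 1→paper H, reviewer 2→paper B, reviewer 3→paper E, reviewer 4→paper D, reviewer 5→paper C.
The set {reviewer 3, reviewer 6, reviewer 7} has only 1 neighbour ({paper E}), so by Hall's theorem at most 5 of the 7 reviewers can be matched.
That matches 5 of the 7, leaving 2 unmatched; no matching can do better.

2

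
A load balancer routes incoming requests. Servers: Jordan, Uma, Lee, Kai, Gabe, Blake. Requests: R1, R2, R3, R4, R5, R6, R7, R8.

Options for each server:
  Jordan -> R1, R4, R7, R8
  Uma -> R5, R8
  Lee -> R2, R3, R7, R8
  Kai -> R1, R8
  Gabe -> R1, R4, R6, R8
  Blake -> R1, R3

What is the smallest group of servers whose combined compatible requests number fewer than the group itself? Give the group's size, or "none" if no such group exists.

none

A matching saturating every server exists, for instance Jordan→R4, Uma→R5, Lee→R7, Kai→R1, Gabe→R8, Blake→R3.
By Hall's marriage theorem, this means |N(S)| ≥ |S| for every subset S, so no violating subset exists.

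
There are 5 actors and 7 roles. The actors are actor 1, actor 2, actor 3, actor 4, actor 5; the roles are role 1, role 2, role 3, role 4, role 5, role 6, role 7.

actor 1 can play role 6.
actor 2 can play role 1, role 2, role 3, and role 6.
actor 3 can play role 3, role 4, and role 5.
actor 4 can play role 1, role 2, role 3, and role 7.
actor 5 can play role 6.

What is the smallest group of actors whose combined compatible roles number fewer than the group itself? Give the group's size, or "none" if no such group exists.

Take S = {actor 1, actor 5}. Its neighbourhood is {role 6}, so |N(S)| = 1 < |S| = 2.
No single vertex violates Hall's condition since each has at least one neighbour, so 2 is the minimum.

2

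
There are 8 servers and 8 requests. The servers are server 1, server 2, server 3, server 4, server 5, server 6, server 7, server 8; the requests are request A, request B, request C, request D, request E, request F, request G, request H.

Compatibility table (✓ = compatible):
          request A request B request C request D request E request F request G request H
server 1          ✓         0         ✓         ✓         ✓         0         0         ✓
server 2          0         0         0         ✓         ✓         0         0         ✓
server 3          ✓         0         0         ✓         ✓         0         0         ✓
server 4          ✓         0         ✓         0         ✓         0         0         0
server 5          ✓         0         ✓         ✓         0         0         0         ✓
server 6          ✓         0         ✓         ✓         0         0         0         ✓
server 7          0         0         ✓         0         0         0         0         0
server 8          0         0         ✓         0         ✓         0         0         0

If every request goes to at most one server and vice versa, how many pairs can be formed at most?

One maximum matching: server 1–request D, server 2–request E, server 3–request A, server 4–request C, server 5–request H.
The set {server 1, server 2, server 3, server 4, server 5, server 6, server 7, server 8} has only 5 neighbours ({request A, request C, request D, request E, request H}), so by Hall's theorem at most 5 of the 8 servers can be matched.

5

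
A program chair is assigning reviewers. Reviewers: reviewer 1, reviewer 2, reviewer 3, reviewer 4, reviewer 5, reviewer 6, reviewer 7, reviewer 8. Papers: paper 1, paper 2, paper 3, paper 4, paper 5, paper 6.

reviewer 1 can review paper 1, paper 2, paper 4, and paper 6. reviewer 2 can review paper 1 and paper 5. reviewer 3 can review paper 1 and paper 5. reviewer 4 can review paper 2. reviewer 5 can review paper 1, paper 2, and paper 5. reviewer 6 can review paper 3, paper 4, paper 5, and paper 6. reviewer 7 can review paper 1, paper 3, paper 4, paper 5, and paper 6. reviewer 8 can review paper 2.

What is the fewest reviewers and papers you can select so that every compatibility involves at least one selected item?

6

The 6 edges reviewer 1–paper 4, reviewer 2–paper 5, reviewer 3–paper 1, reviewer 4–paper 2, reviewer 6–paper 3, reviewer 7–paper 6 form a matching, so any vertex cover needs at least 6 vertices (one per matched edge).
Conversely {reviewer 1, reviewer 6, reviewer 7, paper 1, paper 2, paper 5} meets every edge and has exactly 6 vertices, so 6 is optimal.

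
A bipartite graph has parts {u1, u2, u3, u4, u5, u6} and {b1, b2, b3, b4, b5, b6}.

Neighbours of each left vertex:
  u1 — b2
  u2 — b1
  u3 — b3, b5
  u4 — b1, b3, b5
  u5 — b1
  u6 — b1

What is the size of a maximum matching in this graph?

For example, pair u1-b2, u2-b1, u3-b5, u4-b3.
The set {u2, u5, u6} has only 1 neighbour ({b1}), so by Hall's theorem at most 4 of the 6 left vertices can be matched.

4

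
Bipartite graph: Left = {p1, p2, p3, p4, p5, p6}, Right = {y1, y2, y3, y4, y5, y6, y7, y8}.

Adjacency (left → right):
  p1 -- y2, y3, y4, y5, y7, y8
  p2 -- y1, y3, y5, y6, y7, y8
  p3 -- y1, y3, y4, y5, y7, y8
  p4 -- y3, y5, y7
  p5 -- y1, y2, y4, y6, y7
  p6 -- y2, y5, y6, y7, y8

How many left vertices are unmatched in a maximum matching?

A valid assignment of size 6: p1→y4, p2→y3, p3→y1, p4→y5, p5→y6, p6→y7.
All 6 left vertices are matched, so no larger matching exists.
That matches 6 of the 6, leaving 0 unmatched; no matching can do better.

0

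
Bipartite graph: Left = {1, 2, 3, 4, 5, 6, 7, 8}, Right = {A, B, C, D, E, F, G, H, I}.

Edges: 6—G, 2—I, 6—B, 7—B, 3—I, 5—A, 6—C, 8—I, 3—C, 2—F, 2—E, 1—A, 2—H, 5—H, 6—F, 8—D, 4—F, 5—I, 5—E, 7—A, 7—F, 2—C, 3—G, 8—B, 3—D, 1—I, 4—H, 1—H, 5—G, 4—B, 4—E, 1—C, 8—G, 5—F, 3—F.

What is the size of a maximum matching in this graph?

For example, pair 1-I, 2-E, 3-G, 4-H, 5-A, 6-C, 7-F, 8-B.
This saturates every left vertex, so 8 is the maximum.

8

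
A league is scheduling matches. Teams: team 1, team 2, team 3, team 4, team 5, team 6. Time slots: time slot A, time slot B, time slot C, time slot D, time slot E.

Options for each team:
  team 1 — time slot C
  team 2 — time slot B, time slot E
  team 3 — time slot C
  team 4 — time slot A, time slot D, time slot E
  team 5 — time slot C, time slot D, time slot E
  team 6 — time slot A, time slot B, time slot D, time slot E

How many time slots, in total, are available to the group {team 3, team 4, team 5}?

The union of neighbours of {team 3, team 4, team 5} is {time slot A, time slot C, time slot D, time slot E}, which has 4 elements.
Since |N(S)| = 4 ≥ |S| = 3, Hall's condition holds for this subset.

4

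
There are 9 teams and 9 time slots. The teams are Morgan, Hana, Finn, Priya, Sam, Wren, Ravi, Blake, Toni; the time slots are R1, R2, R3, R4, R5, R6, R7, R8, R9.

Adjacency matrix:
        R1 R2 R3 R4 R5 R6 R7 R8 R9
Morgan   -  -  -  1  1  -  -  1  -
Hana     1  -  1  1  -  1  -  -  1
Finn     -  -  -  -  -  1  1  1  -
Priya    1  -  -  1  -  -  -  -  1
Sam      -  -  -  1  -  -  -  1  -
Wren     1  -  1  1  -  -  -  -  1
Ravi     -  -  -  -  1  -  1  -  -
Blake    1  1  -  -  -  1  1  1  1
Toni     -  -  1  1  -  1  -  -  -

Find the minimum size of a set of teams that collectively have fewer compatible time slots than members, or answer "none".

A matching saturating every team exists, for instance Morgan→R5, Hana→R3, Finn→R6, Priya→R1, Sam→R8, Wren→R9, Ravi→R7, Blake→R2, Toni→R4.
By Hall's marriage theorem, this means |N(S)| ≥ |S| for every subset S, so no violating subset exists.

none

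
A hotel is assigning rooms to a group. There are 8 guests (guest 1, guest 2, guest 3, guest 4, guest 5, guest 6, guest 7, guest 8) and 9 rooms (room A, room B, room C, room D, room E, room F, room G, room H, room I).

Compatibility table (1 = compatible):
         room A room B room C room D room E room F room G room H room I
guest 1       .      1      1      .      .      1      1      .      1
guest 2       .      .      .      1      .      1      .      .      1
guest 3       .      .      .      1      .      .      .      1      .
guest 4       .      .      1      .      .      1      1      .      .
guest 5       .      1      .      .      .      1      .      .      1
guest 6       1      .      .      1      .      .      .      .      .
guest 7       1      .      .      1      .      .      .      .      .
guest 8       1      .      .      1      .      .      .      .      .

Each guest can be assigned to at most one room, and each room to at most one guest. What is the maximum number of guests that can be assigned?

7

For example, pair guest 1–room C, guest 2–room I, guest 3–room H, guest 4–room G, guest 5–room B, guest 6–room A, guest 7–room D.
The set {guest 6, guest 7, guest 8} has only 2 neighbours ({room A, room D}), so by Hall's theorem at most 7 of the 8 guests can be matched.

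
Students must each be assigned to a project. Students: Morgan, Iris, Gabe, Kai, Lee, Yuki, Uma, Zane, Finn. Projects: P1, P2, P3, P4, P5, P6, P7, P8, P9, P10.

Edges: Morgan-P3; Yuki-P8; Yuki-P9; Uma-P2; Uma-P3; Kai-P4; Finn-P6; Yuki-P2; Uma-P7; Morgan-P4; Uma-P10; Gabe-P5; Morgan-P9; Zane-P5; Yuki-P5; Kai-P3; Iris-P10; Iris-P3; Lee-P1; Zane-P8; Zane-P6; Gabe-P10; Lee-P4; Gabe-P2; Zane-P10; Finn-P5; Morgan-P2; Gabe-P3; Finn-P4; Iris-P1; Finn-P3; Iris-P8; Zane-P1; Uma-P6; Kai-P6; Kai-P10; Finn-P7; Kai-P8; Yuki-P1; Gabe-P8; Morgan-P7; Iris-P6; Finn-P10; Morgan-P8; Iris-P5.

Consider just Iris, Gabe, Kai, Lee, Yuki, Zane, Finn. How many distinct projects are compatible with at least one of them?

10

The union of neighbours of {Iris, Gabe, Kai, Lee, Yuki, Zane, Finn} is {P1, P2, P3, P4, P5, P6, P7, P8, P9, P10}, which has 10 elements.
Since |N(S)| = 10 ≥ |S| = 7, Hall's condition holds for this subset.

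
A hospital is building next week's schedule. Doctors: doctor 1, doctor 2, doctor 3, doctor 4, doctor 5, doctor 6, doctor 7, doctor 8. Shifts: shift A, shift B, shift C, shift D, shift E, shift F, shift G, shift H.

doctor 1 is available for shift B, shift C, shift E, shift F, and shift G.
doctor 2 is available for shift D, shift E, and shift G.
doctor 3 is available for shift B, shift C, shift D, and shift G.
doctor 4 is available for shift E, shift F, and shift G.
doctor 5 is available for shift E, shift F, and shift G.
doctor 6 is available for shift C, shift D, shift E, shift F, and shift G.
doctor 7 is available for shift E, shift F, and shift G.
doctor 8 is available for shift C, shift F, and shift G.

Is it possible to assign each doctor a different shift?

The set {doctor 1, doctor 2, doctor 3, doctor 4, doctor 5, doctor 6, doctor 7, doctor 8} has only 6 neighbours ({shift B, shift C, shift D, shift E, shift F, shift G}), so by Hall's theorem at most 6 of the 8 doctors can be matched.
Hence no matching covers every doctor.

No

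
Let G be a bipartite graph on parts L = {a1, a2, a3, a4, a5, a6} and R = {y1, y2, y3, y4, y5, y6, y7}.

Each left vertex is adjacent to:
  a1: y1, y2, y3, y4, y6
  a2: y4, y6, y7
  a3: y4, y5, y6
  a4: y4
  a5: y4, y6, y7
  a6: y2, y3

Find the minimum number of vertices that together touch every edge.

6

{a1, a2, a3, a4, a5, a6} is a vertex cover of size 6: every edge has an endpoint in this set.
No smaller cover exists because a1–y1, a2–y6, a3–y5, a4–y4, a5–y7, a6–y3 is a matching of size 6, and a cover must include an endpoint of each of these disjoint edges (König's theorem).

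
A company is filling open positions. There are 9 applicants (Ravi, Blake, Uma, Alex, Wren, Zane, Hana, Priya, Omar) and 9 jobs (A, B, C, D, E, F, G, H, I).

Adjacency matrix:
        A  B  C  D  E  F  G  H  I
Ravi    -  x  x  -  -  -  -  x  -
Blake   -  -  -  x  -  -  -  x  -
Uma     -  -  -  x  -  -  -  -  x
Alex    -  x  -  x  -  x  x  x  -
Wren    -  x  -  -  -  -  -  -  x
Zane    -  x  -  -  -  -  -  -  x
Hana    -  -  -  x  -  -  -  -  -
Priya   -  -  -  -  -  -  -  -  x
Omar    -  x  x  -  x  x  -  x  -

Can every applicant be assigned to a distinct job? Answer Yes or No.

No

The set {Uma, Wren, Zane, Hana, Priya} has only 3 neighbours ({B, D, I}), so by Hall's theorem at most 7 of the 9 applicants can be matched.
Hence no matching covers every applicant.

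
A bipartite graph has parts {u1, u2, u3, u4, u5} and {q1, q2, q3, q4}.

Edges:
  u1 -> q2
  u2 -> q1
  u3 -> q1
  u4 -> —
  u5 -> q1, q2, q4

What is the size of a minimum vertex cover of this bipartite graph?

A maximum matching has 3 edges (e.g. u1–q2, u2–q1, u5–q4).
By König's theorem the minimum vertex cover has the same size. One such cover is {u1, u5, q1}.

3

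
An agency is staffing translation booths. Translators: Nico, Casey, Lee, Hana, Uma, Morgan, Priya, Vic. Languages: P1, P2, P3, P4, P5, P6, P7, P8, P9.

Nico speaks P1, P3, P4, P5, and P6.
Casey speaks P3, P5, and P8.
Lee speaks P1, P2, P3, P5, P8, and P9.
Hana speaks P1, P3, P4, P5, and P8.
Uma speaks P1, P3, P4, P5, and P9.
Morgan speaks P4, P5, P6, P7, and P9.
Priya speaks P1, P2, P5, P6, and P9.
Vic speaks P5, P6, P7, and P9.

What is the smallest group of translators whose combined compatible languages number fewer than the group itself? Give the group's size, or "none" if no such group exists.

A matching saturating every translator exists, for instance Nico→P6, Casey→P5, Lee→P2, Hana→P8, Uma→P3, Morgan→P7, Priya→P1, Vic→P9.
By Hall's marriage theorem, this means |N(S)| ≥ |S| for every subset S, so no violating subset exists.

none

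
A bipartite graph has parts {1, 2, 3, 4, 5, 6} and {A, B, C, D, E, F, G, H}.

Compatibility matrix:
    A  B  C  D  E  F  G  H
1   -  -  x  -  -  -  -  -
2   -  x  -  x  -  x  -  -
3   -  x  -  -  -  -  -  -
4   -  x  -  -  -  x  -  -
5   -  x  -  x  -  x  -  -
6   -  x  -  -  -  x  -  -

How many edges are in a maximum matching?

For example, pair 1→C, 2→D, 3→B, 4→F.
The set {2, 3, 4, 5, 6} has only 3 neighbours ({B, D, F}), so by Hall's theorem at most 4 of the 6 left vertices can be matched.

4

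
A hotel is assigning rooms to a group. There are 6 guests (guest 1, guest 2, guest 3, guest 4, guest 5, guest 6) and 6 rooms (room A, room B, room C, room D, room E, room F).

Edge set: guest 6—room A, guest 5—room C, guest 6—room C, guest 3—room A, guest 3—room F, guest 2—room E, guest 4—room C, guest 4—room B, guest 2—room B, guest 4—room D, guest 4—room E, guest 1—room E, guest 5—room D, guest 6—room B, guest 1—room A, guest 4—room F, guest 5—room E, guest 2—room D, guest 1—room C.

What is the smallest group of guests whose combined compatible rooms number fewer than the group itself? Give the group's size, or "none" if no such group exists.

none

A matching saturating every guest exists, for instance guest 1→room C, guest 2→room E, guest 3→room A, guest 4→room F, guest 5→room D, guest 6→room B.
By Hall's marriage theorem, this means |N(S)| ≥ |S| for every subset S, so no violating subset exists.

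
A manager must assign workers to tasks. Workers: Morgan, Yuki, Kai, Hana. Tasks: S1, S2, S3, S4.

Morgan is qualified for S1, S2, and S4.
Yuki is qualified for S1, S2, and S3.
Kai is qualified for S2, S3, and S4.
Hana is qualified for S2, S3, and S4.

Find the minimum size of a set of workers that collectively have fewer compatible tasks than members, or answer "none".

A matching saturating every worker exists, for instance Morgan→S1, Yuki→S3, Kai→S4, Hana→S2.
By Hall's marriage theorem, this means |N(S)| ≥ |S| for every subset S, so no violating subset exists.

none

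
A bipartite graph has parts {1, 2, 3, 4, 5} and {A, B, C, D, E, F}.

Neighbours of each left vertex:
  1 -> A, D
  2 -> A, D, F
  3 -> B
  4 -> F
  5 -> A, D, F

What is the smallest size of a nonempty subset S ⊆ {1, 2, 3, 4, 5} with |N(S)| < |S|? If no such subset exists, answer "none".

4

Take S = {1, 2, 4, 5}. Its neighbourhood is {A, D, F}, so |N(S)| = 3 < |S| = 4.
Every subset of size less than 4 has at least as many neighbours as members, so 4 is the minimum.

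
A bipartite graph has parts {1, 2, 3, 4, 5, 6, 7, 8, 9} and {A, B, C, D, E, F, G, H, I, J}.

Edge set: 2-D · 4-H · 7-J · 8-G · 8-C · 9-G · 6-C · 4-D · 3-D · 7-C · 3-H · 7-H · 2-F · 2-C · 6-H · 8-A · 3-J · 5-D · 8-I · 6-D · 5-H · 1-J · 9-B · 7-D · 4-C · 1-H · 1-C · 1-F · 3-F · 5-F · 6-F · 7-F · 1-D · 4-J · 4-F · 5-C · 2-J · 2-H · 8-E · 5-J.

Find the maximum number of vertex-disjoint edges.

For example, pair 1–F, 2–C, 3–D, 4–H, 5–J, 8–G, 9–B.
The set {1, 2, 3, 4, 5, 6, 7} has only 5 neighbours ({C, D, F, H, J}), so by Hall's theorem at most 7 of the 9 left vertices can be matched.

7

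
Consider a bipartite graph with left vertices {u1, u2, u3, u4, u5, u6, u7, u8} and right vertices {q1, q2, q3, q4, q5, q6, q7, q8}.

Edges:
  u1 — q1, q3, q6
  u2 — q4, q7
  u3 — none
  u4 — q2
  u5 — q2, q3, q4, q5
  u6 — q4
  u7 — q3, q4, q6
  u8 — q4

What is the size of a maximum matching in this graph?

6

A valid assignment of size 6: u1-q3, u2-q7, u4-q2, u5-q5, u6-q4, u7-q6.
The set {u3, u6, u8} has only 1 neighbour ({q4}), so by Hall's theorem at most 6 of the 8 left vertices can be matched.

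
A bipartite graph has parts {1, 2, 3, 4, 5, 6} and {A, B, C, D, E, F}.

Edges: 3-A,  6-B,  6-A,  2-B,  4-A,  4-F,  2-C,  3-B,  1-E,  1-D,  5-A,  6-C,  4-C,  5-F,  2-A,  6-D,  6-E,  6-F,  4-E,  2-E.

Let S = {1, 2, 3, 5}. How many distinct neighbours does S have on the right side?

The union of neighbours of {1, 2, 3, 5} is {A, B, C, D, E, F}, which has 6 elements.
Since |N(S)| = 6 ≥ |S| = 4, Hall's condition holds for this subset.

6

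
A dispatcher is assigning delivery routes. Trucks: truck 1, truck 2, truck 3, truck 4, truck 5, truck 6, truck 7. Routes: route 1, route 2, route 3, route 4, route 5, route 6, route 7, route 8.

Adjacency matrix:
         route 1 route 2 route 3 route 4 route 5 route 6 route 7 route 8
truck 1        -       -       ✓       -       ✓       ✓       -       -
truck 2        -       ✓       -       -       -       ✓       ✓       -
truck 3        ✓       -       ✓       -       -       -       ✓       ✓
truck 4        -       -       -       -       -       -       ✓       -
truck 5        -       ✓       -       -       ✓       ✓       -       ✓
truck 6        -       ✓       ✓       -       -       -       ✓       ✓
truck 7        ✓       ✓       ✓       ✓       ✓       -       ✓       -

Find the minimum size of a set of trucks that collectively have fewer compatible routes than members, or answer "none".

A matching saturating every truck exists, for instance truck 1→route 3, truck 2→route 6, truck 3→route 1, truck 4→route 7, truck 5→route 8, truck 6→route 2, truck 7→route 4.
By Hall's marriage theorem, this means |N(S)| ≥ |S| for every subset S, so no violating subset exists.

none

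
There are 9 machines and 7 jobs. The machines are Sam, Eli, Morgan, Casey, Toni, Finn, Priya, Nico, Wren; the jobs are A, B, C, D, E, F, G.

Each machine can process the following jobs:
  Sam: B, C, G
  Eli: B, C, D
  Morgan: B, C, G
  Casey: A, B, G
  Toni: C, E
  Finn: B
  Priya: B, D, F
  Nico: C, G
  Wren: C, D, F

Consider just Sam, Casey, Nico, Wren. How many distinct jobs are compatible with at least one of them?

6

The union of neighbours of {Sam, Casey, Nico, Wren} is {A, B, C, D, F, G}, which has 6 elements.
Since |N(S)| = 6 ≥ |S| = 4, Hall's condition holds for this subset.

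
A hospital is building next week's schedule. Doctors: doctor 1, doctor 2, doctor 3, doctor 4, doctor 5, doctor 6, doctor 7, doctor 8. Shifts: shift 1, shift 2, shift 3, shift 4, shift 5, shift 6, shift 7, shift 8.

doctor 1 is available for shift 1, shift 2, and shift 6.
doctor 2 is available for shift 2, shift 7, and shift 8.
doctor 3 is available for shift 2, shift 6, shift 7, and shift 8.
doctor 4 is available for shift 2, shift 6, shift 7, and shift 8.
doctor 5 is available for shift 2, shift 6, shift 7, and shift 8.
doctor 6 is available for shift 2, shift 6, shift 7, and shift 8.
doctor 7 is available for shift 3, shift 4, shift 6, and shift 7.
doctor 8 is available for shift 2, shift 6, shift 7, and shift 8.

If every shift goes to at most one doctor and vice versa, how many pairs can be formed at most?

A valid assignment of size 6: doctor 1-shift 1, doctor 2-shift 7, doctor 3-shift 2, doctor 4-shift 8, doctor 5-shift 6, doctor 7-shift 3.
The set {doctor 2, doctor 3, doctor 4, doctor 5, doctor 6, doctor 8} has only 4 neighbours ({shift 2, shift 6, shift 7, shift 8}), so by Hall's theorem at most 6 of the 8 doctors can be matched.

6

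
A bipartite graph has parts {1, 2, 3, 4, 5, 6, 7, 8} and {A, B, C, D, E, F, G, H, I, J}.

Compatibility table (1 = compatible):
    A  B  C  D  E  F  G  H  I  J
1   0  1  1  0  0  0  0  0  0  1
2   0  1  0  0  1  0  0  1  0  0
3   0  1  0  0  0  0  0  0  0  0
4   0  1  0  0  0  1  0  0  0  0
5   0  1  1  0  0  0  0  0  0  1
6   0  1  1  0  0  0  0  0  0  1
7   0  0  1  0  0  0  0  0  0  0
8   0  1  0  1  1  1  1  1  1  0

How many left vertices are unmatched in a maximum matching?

A valid assignment of size 6: 1-C, 2-E, 3-B, 4-F, 5-J, 8-G.
The set {1, 3, 5, 6, 7} has only 3 neighbours ({B, C, J}), so by Hall's theorem at most 6 of the 8 left vertices can be matched.
That matches 6 of the 8, leaving 2 unmatched; no matching can do better.

2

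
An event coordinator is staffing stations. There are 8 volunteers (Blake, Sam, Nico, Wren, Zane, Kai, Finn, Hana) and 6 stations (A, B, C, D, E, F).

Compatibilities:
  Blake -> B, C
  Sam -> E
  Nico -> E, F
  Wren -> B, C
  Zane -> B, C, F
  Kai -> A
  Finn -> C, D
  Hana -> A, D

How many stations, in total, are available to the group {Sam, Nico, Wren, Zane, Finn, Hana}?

The union of neighbours of {Sam, Nico, Wren, Zane, Finn, Hana} is {A, B, C, D, E, F}, which has 6 elements.
Since |N(S)| = 6 ≥ |S| = 6, Hall's condition holds for this subset.

6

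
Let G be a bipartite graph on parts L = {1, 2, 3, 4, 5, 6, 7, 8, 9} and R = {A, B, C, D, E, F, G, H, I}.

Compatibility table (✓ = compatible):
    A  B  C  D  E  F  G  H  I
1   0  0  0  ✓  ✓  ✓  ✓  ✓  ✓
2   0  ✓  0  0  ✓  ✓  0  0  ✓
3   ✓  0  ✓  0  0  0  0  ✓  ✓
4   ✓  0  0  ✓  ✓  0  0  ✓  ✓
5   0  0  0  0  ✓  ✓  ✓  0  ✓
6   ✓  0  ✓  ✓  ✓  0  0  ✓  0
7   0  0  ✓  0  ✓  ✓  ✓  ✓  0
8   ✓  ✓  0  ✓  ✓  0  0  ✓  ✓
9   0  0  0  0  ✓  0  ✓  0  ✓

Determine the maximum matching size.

A valid assignment of size 9: 1–D, 2–B, 3–I, 4–A, 5–F, 6–C, 7–G, 8–H, 9–E.
This saturates every left vertex, so 9 is the maximum.

9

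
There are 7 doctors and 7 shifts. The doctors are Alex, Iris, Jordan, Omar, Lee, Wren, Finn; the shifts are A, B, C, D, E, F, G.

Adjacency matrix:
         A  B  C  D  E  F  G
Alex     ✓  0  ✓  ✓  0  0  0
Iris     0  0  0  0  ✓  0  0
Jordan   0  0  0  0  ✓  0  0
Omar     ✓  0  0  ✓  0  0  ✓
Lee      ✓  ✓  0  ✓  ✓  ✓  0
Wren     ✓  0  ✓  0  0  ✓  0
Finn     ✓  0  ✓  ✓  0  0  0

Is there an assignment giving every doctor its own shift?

The set {Iris, Jordan} has only 1 neighbour ({E}), so by Hall's theorem at most 6 of the 7 doctors can be matched.
Hence no matching covers every doctor.

No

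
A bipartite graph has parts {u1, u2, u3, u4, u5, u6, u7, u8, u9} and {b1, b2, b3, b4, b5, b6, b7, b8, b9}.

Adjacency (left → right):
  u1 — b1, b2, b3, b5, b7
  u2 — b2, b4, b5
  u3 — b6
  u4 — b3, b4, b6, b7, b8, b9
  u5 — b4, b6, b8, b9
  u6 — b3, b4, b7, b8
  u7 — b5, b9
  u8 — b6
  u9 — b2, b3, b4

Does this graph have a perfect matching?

No

The set {u3, u8} has only 1 neighbour ({b6}), so by Hall's theorem at most 8 of the 9 left vertices can be matched.
Hence no matching covers every left vertex.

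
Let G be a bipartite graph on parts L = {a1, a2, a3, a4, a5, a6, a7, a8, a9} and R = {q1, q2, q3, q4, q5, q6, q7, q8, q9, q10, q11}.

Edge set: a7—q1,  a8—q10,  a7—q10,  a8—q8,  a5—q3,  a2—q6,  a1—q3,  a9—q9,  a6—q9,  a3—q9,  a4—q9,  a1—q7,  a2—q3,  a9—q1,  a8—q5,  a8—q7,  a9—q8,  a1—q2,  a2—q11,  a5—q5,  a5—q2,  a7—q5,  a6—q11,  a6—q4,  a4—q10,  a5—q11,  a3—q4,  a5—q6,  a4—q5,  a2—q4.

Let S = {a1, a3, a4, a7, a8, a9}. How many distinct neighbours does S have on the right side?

The union of neighbours of {a1, a3, a4, a7, a8, a9} is {q1, q2, q3, q4, q5, q7, q8, q9, q10}, which has 9 elements.
Since |N(S)| = 9 ≥ |S| = 6, Hall's condition holds for this subset.

9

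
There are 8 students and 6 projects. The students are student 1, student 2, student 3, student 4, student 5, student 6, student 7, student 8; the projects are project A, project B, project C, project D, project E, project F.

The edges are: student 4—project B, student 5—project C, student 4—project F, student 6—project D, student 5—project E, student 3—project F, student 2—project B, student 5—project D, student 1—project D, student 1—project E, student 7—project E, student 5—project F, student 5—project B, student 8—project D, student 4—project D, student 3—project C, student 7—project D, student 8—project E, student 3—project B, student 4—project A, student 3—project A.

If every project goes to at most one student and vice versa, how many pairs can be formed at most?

6

For example, pair student 1-project E, student 2-project B, student 3-project C, student 4-project A, student 5-project F, student 6-project D.
The set {student 1, student 6, student 7, student 8} has only 2 neighbours ({project D, project E}), so by Hall's theorem at most 6 of the 8 students can be matched.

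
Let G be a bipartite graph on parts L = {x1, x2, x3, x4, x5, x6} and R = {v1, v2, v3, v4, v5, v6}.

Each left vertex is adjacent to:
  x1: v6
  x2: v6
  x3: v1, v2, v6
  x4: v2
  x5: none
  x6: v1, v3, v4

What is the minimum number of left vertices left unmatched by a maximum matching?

2

One maximum matching: x1–v6, x3–v1, x4–v2, x6–v4.
The set {x1, x2, x5} has only 1 neighbour ({v6}), so by Hall's theorem at most 4 of the 6 left vertices can be matched.
That matches 4 of the 6, leaving 2 unmatched; no matching can do better.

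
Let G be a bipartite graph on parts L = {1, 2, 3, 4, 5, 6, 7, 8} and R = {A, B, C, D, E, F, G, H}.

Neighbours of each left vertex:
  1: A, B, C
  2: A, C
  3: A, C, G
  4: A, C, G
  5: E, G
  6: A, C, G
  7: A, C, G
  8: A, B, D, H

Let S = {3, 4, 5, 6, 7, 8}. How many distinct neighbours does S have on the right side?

7

The union of neighbours of {3, 4, 5, 6, 7, 8} is {A, B, C, D, E, G, H}, which has 7 elements.
Since |N(S)| = 7 ≥ |S| = 6, Hall's condition holds for this subset.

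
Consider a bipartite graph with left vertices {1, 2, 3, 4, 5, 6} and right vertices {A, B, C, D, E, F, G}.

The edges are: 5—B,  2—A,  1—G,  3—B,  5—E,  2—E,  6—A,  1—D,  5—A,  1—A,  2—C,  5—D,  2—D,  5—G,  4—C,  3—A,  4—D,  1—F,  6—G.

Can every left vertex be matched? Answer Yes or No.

One maximum matching: 1→F, 2→E, 3→B, 4→C, 5→A, 6→G.
Every left vertex is matched, so this matching saturates all of them.

Yes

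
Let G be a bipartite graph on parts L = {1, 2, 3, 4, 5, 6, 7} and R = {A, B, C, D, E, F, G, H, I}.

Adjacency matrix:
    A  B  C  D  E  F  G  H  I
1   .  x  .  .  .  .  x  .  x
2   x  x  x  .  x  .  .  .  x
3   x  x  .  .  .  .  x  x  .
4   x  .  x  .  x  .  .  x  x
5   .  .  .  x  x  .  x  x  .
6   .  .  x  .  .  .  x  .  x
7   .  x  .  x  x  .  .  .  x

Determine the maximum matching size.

For example, pair 1→I, 2→A, 3→G, 4→H, 5→E, 6→C, 7→B.
All 7 left vertices are matched, so no larger matching exists.

7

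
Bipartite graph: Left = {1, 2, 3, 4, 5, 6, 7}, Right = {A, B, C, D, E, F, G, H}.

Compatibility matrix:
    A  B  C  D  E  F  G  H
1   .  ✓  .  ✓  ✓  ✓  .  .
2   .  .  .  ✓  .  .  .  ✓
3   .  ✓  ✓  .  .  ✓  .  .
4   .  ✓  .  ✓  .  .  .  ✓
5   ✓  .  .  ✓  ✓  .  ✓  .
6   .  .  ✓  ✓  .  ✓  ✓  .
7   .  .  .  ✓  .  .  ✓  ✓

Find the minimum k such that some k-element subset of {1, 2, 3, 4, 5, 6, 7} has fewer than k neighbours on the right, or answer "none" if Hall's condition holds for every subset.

A matching saturating every left vertex exists, for instance 1→E, 2→H, 3→B, 4→D, 5→A, 6→F, 7→G.
By Hall's marriage theorem, this means |N(S)| ≥ |S| for every subset S, so no violating subset exists.

none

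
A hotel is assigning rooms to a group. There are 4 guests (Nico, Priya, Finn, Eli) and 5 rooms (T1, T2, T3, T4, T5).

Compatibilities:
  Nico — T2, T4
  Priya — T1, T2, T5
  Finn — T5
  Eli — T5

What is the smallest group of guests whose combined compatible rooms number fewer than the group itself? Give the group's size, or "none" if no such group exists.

Take S = {Finn, Eli}. Its neighbourhood is {T5}, so |N(S)| = 1 < |S| = 2.
No single vertex violates Hall's condition since each has at least one neighbour, so 2 is the minimum.

2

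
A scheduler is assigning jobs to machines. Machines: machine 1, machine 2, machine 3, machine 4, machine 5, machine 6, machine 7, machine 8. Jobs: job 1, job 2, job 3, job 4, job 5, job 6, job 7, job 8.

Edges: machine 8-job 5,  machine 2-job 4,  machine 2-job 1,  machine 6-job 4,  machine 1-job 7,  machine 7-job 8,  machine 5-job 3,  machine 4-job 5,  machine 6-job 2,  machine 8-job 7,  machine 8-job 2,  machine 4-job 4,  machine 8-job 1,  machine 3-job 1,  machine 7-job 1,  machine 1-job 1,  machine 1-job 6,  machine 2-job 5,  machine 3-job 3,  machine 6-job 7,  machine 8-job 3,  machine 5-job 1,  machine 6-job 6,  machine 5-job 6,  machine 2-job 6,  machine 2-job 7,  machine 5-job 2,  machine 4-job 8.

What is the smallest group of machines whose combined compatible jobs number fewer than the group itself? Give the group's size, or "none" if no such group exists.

A matching saturating every machine exists, for instance machine 1→job 6, machine 2→job 7, machine 3→job 3, machine 4→job 4, machine 5→job 1, machine 6→job 2, machine 7→job 8, machine 8→job 5.
By Hall's marriage theorem, this means |N(S)| ≥ |S| for every subset S, so no violating subset exists.

none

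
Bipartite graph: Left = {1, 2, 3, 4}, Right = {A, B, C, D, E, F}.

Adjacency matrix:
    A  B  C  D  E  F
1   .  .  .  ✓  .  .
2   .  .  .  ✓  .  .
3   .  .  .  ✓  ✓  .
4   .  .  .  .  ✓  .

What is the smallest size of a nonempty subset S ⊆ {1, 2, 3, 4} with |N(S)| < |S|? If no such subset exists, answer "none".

2

Take S = {1, 2}. Its neighbourhood is {D}, so |N(S)| = 1 < |S| = 2.
No single vertex violates Hall's condition since each has at least one neighbour, so 2 is the minimum.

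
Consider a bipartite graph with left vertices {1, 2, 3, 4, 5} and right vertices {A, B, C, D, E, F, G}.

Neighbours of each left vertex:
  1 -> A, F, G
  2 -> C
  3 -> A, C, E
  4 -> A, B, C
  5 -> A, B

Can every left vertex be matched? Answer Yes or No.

Yes

For example, pair 1–F, 2–C, 3–E, 4–A, 5–B.
Every left vertex is matched, so this matching saturates all of them.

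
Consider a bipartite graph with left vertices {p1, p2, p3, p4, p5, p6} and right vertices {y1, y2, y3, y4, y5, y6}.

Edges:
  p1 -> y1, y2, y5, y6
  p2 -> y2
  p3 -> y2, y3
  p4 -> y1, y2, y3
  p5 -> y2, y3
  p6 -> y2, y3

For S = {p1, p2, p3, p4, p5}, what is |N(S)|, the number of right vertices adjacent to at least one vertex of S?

The union of neighbours of {p1, p2, p3, p4, p5} is {y1, y2, y3, y5, y6}, which has 5 elements.
Since |N(S)| = 5 ≥ |S| = 5, Hall's condition holds for this subset.

5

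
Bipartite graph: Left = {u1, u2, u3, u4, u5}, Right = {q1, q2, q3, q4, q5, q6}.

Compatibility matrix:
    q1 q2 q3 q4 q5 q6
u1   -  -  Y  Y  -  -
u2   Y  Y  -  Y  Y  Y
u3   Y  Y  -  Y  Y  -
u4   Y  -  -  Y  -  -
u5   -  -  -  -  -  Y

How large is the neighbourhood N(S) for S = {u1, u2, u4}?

The union of neighbours of {u1, u2, u4} is {q1, q2, q3, q4, q5, q6}, which has 6 elements.
Since |N(S)| = 6 ≥ |S| = 3, Hall's condition holds for this subset.

6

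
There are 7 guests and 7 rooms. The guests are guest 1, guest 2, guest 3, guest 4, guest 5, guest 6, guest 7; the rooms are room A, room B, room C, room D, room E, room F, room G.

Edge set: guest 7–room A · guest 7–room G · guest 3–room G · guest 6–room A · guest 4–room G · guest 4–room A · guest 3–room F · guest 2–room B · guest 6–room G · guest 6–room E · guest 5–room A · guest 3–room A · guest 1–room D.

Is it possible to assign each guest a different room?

The set {guest 4, guest 5, guest 7} has only 2 neighbours ({room A, room G}), so by Hall's theorem at most 6 of the 7 guests can be matched.
Hence no matching covers every guest.

No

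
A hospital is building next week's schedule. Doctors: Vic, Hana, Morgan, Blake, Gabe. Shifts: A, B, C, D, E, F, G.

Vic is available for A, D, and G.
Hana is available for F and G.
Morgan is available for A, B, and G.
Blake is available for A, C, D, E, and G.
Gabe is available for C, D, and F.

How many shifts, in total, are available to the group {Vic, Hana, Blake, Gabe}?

The union of neighbours of {Vic, Hana, Blake, Gabe} is {A, C, D, E, F, G}, which has 6 elements.
Since |N(S)| = 6 ≥ |S| = 4, Hall's condition holds for this subset.

6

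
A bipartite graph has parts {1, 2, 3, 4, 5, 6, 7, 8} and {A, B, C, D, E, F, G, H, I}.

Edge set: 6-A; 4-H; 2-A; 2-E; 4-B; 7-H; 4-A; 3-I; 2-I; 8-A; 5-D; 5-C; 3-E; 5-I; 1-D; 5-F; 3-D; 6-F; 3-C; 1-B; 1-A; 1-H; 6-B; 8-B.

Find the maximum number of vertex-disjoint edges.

8

For example, pair 1→D, 2→I, 3→E, 4→A, 5→C, 6→F, 7→H, 8→B.
All 8 left vertices are matched, so no larger matching exists.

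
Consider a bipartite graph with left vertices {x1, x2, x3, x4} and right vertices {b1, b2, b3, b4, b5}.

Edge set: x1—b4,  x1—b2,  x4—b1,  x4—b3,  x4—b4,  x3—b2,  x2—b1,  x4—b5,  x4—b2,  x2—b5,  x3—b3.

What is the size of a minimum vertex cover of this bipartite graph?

4

A maximum matching has 4 edges (e.g. x1–b4, x2–b5, x3–b3, x4–b1).
By König's theorem the minimum vertex cover has the same size. One such cover is {x1, x2, x3, x4}.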